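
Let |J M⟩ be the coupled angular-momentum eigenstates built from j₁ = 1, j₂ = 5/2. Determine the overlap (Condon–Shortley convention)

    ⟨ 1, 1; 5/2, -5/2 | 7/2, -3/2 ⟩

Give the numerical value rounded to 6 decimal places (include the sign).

+√(1/21) ≈ +0.218218

√[8·0!2!5!/8! · 2!0!0!5!2!5!] = √(19200/7)
  +(−1)^0/∏(0,0,0,0,2,5)! = 1/240  (running 1/240)
⟨..|..⟩ = √(19200/7)·(1/240) = +0.218218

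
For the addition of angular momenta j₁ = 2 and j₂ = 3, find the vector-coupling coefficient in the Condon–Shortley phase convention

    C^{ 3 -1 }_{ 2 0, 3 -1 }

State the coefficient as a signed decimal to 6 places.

−√(3/20) = -0.387298

√[7·2!2!4!/9! · 2!2!2!4!2!4!] = √(256/15)
  +(−1)^0/∏(0,2,2,2,0,2)! = 1/16  (running 1/16)
  +(−1)^1/∏(1,1,1,1,1,3)! = -1/6  (running -5/48)
  +(−1)^2/∏(2,0,0,0,2,4)! = 1/96  (running -3/32)
⟨..|..⟩ = √(256/15)·(-3/32) = -0.387298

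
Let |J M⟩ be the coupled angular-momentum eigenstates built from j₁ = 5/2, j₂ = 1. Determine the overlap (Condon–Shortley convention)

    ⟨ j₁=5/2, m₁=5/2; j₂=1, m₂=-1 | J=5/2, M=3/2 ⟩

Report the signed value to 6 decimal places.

triangle: 1!·4!·1!/7! = 24/5040
(j±m)!: 5!·0!·0!·2!·4!·1! = 5760
prefactor² = (2J+1)·Δ·N² = 1152/7
  k=0: +1/(0!·1!·0!·0!·4!·1!) = 1/24
Σ = 1/24  ⇒  CG² = 1152/7·1/24² = 2/7
CG = +√(2/7) = +0.534522

+√(2/7) ≈ +0.534522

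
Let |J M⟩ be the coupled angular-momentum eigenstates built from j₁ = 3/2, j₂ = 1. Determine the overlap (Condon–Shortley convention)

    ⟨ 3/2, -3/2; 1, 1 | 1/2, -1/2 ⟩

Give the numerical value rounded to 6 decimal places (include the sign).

√[2·2!1!0!/4! · 0!3!2!0!0!1!] = √(2)
  +(−1)^2/∏(2,0,1,0,0,0)! = 1/2  (running 1/2)
⟨..|..⟩ = √(2)·(1/2) = +0.707107

+√(1/2) ≈ +0.707107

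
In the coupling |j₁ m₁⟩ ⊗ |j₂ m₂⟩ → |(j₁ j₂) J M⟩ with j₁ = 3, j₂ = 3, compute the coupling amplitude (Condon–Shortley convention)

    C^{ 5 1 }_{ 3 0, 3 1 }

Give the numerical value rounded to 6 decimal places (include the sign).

−√(5/42) = -0.345033

triangle: 1!·5!·5!/12! = 14400/479001600
(j±m)!: 3!·3!·4!·2!·6!·4! = 29859840
prefactor² = (2J+1)·Δ·N² = 69120/7
  k=0: +1/(0!·1!·3!·4!·2!·1!) = 1/288
  k=1: −1/(1!·0!·2!·3!·3!·2!) = -1/144
Σ = -1/288  ⇒  CG² = 69120/7·(-1/288)² = 5/42
CG = −√(5/42) = -0.345033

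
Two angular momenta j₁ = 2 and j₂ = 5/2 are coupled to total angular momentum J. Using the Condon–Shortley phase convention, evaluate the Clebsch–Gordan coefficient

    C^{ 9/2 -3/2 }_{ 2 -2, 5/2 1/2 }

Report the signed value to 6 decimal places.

j₁+j₂−J=0  J+j₁−j₂=4  J−j₁+j₂=5  j₁+j₂+J+1=10
(j₁±m₁, j₂±m₂, J±M) = (0,4,3,2,3,6)
P² = 69120/7
sum k=0..0:
  [0] +1/288 = 1/288
S = 1/288
C² = P²·S² = 5/42 ; C = +0.345033

+0.345033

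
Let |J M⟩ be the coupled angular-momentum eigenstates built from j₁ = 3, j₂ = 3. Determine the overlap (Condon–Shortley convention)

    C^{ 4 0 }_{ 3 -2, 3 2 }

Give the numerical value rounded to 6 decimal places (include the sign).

triangle: 2!*4!*4!/11! = 1152/39916800
(j±m)!: 1!*5!*5!*1!*4!*4! = 8294400
prefactor² = (2J+1)*Δ*N² = 165888/77
  k=1: −1/(1!*1!*4!*4!*0!*0!) = -1/576
  k=2: +1/(2!*0!*3!*3!*1!*1!) = 1/72
Σ = 7/576  ⇒  CG² = 165888/77*7/576² = 7/22
CG = +√(7/22) = +0.564076

+0.564076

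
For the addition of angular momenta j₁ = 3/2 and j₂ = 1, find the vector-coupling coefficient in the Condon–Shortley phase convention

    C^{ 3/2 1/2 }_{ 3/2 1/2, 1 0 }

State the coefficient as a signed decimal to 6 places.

triangle: 1!·2!·1!/5! = 2/120
(j±m)!: 2!·1!·1!·1!·2!·1! = 4
prefactor² = (2J+1)·Δ·N² = 4/15
  k=0: +1/(0!·1!·1!·1!·1!·0!) = 1
  k=1: −1/(1!·0!·0!·0!·2!·1!) = -1/2
Σ = 1/2  ⇒  CG² = 4/15·1/2² = 1/15
CG = +√(1/15) = +0.258199

+0.258199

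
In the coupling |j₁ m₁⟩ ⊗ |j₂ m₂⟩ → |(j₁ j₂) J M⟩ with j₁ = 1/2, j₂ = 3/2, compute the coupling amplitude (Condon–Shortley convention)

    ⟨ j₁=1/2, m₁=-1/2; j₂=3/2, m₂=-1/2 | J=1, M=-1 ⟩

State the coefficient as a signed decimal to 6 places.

-0.500000  (= −√(1/4))

√[3·1!0!2!/4! · 0!1!1!2!0!2!] = √(1)
  +(−1)^1/∏(1,0,0,0,0,2)! = -1/2  (running -1/2)
⟨..|..⟩ = √(1)·(-1/2) = -0.500000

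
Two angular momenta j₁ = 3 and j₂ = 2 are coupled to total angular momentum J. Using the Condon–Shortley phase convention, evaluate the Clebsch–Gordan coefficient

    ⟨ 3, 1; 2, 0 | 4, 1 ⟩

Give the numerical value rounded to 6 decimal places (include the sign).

triangle: 1!*5!*3!/10! = 720/3628800
(j±m)!: 4!*2!*2!*2!*5!*3! = 138240
prefactor² = (2J+1)*Δ*N² = 1728/7
  k=0: +1/(0!*1!*2!*2!*3!*1!) = 1/24
  k=1: −1/(1!*0!*1!*1!*4!*2!) = -1/48
Σ = 1/48  ⇒  CG² = 1728/7*1/48² = 3/28
CG = +√(3/28) = +0.327327

+√(3/28) = +0.327327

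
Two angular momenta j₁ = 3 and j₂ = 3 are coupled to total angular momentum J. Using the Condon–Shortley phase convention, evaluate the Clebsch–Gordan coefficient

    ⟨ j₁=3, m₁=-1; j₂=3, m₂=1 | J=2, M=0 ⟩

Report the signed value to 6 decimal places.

triangle: 4!*2!*2!/9! = 96/362880
(j±m)!: 2!*4!*4!*2!*2!*2! = 9216
prefactor² = (2J+1)*Δ*N² = 256/21
  k=2: +1/(2!*2!*2!*2!*0!*0!) = 1/16
  k=3: −1/(3!*1!*1!*1!*1!*1!) = -1/6
  k=4: +1/(4!*0!*0!*0!*2!*2!) = 1/96
Σ = -3/32  ⇒  CG² = 256/21*(-3/32)² = 3/28
CG = −√(3/28) = -0.327327

−√(3/28) = -0.327327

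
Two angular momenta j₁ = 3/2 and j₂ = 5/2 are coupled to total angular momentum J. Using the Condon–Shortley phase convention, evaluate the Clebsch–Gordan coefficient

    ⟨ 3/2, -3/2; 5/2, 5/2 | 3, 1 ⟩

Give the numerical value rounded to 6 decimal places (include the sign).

−√(1/8) ≈ -0.353553

j₁+j₂−J=1  J+j₁−j₂=2  J−j₁+j₂=4  j₁+j₂+J+1=8
(j₁±m₁, j₂±m₂, J±M) = (0,3,5,0,4,2)
P² = 288
sum k=1..1:
  [1] −1/48 = -1/48
S = -1/48
C² = P²·S² = 1/8 ; C = -0.353553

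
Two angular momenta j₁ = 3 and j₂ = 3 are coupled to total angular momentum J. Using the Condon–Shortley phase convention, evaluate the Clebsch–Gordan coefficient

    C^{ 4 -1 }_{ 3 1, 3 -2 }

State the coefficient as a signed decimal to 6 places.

+√(16/77) = +0.455842

j₁+j₂−J=2  J+j₁−j₂=4  J−j₁+j₂=4  j₁+j₂+J+1=11
(j₁±m₁, j₂±m₂, J±M) = (4,2,1,5,3,5)
P² = 82944/77
sum k=0..1:
  [0] +1/48 = 1/48
  [1] −1/144 = -1/144
S = 1/72
C² = P²·S² = 16/77 ; C = +0.455842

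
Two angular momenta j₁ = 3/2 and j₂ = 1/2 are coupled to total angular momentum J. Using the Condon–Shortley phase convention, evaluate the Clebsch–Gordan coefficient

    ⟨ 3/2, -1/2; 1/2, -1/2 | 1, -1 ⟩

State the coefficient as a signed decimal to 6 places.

√[3·1!2!0!/4! · 1!2!0!1!0!2!] = √(1)
  +(−1)^0/∏(0,1,2,0,0,0)! = 1/2  (running 1/2)
⟨..|..⟩ = √(1)·(1/2) = +0.500000

+0.500000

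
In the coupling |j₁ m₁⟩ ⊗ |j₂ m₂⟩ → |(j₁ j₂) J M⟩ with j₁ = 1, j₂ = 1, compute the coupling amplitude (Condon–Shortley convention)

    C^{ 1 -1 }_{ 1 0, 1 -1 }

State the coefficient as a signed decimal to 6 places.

+0.707107  (= +√(1/2))

√[3·1!1!1!/4! · 1!1!0!2!0!2!] = √(1/2)
  +(−1)^0/∏(0,1,1,0,0,1)! = 1  (running 1)
⟨..|..⟩ = √(1/2)·(1) = +0.707107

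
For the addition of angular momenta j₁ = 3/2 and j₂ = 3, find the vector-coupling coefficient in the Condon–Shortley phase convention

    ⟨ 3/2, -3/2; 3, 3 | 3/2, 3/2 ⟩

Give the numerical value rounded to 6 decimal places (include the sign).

−√(4/7) = -0.755929

j₁+j₂−J=3  J+j₁−j₂=0  J−j₁+j₂=3  j₁+j₂+J+1=7
(j₁±m₁, j₂±m₂, J±M) = (0,3,6,0,3,0)
P² = 5184/7
sum k=3..3:
  [3] −1/36 = -1/36
S = -1/36
C² = P²·S² = 4/7 ; C = -0.755929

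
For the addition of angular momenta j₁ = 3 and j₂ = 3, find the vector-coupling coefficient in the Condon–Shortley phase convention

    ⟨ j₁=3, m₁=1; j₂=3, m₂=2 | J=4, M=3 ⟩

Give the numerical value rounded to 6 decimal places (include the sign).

√[9·2!4!4!/11! · 4!2!5!1!7!1!] = √(82944/11)
  +(−1)^1/∏(1,1,1,4,3,0)! = -1/144  (running -1/144)
  +(−1)^2/∏(2,0,0,3,4,1)! = 1/288  (running -1/288)
⟨..|..⟩ = √(82944/11)·(-1/288) = -0.301511

-0.301511  (= −√(1/11))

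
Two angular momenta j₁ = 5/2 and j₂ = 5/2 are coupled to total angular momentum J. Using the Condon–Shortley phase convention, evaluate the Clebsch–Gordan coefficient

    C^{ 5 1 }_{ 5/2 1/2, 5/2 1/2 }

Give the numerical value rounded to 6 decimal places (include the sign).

√[11·0!5!5!/11! · 3!2!3!2!6!4!] = √(69120/7)
  +(−1)^0/∏(0,0,2,3,3,2)! = 1/144  (running 1/144)
⟨..|..⟩ = √(69120/7)·(1/144) = +0.690066

+√(10/21) ≈ +0.690066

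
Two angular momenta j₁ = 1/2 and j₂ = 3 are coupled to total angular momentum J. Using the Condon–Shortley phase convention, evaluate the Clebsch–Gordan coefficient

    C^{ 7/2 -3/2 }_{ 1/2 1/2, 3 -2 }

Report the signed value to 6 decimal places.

+0.534522  (= +√(2/7))

triangle: 0!·1!·6!/8! = 720/40320
(j±m)!: 1!·0!·1!·5!·2!·5! = 28800
prefactor² = (2J+1)·Δ·N² = 28800/7
  k=0: +1/(0!·0!·0!·1!·1!·5!) = 1/120
Σ = 1/120  ⇒  CG² = 28800/7·1/120² = 2/7
CG = +√(2/7) = +0.534522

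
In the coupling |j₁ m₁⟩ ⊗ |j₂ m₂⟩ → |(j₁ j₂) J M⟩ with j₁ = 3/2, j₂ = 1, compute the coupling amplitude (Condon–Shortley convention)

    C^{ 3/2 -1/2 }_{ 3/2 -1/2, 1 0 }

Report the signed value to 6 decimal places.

√[4·1!2!1!/5! · 1!2!1!1!1!2!] = √(4/15)
  +(−1)^0/∏(0,1,2,1,0,0)! = 1/2  (running 1/2)
  +(−1)^1/∏(1,0,1,0,1,1)! = -1  (running -1/2)
⟨..|..⟩ = √(4/15)·(-1/2) = -0.258199

-0.258199  (= −√(1/15))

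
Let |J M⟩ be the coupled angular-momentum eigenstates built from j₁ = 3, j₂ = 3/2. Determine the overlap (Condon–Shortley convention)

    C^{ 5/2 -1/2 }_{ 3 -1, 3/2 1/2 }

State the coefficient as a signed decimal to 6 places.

triangle: 2!×4!×1!/8! = 48/40320
(j±m)!: 2!×4!×2!×1!×2!×3! = 1152
prefactor² = (2J+1)×Δ×N² = 288/35
  k=1: −1/(1!×1!×3!×1!×1!×0!) = -1/6
  k=2: +1/(2!×0!×2!×0!×2!×1!) = 1/8
Σ = -1/24  ⇒  CG² = 288/35×(-1/24)² = 1/70
CG = −√(1/70) = -0.119523

−√(1/70) ≈ -0.119523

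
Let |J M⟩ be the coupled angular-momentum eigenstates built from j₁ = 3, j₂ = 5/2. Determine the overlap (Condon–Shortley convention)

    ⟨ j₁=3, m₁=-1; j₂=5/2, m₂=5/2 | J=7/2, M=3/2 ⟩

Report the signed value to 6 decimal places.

triangle: 2!*4!*3!/10! = 288/3628800
(j±m)!: 2!*4!*5!*0!*5!*2! = 1382400
prefactor² = (2J+1)*Δ*N² = 6144/7
  k=2: +1/(2!*0!*2!*3!*2!*0!) = 1/48
Σ = 1/48  ⇒  CG² = 6144/7*1/48² = 8/21
CG = +√(8/21) = +0.617213

+0.617213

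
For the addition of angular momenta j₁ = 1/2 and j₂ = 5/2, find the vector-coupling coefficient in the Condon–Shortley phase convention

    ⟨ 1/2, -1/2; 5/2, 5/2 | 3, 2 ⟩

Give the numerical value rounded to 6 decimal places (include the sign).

triangle: 0!·1!·5!/7! = 120/5040
(j±m)!: 0!·1!·5!·0!·5!·1! = 14400
prefactor² = (2J+1)·Δ·N² = 2400
  k=0: +1/(0!·0!·1!·5!·0!·0!) = 1/120
Σ = 1/120  ⇒  CG² = 2400·1/120² = 1/6
CG = +√(1/6) = +0.408248

+√(1/6) ≈ +0.408248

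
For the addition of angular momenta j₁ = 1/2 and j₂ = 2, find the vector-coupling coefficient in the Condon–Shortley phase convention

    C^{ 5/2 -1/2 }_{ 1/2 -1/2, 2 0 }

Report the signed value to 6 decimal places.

+0.774597

triangle: 0!×1!×4!/6! = 24/720
(j±m)!: 0!×1!×2!×2!×2!×3! = 48
prefactor² = (2J+1)×Δ×N² = 48/5
  k=0: +1/(0!×0!×1!×2!×0!×2!) = 1/4
Σ = 1/4  ⇒  CG² = 48/5×1/4² = 3/5
CG = +√(3/5) = +0.774597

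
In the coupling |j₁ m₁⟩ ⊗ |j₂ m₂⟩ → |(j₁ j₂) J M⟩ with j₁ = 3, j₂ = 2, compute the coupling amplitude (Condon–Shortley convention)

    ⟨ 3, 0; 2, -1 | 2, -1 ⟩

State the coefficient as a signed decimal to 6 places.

−√(2/7) = -0.534522

√[5·3!3!1!/8! · 3!3!1!3!1!3!] = √(81/14)
  +(−1)^0/∏(0,3,3,1,0,0)! = 1/36  (running 1/36)
  +(−1)^1/∏(1,2,2,0,1,1)! = -1/4  (running -2/9)
⟨..|..⟩ = √(81/14)·(-2/9) = -0.534522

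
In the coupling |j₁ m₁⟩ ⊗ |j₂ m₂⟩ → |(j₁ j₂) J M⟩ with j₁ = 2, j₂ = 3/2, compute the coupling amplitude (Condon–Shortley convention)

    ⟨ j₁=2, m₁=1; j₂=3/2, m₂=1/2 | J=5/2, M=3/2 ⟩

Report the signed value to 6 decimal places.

triangle: 1!*3!*2!/7! = 12/5040
(j±m)!: 3!*1!*2!*1!*4!*1! = 288
prefactor² = (2J+1)*Δ*N² = 144/35
  k=0: +1/(0!*1!*1!*2!*2!*0!) = 1/4
  k=1: −1/(1!*0!*0!*1!*3!*1!) = -1/6
Σ = 1/12  ⇒  CG² = 144/35*1/12² = 1/35
CG = +√(1/35) = +0.169031

+√(1/35) = +0.169031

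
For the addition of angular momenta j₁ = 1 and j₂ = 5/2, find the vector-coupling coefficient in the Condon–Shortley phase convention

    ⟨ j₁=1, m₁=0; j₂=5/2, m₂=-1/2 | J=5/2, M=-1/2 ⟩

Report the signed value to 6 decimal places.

√[6·1!1!4!/7! · 1!1!2!3!2!3!] = √(144/35)
  +(−1)^0/∏(0,1,1,2,0,2)! = 1/4  (running 1/4)
  +(−1)^1/∏(1,0,0,1,1,3)! = -1/6  (running 1/12)
⟨..|..⟩ = √(144/35)·(1/12) = +0.169031

+0.169031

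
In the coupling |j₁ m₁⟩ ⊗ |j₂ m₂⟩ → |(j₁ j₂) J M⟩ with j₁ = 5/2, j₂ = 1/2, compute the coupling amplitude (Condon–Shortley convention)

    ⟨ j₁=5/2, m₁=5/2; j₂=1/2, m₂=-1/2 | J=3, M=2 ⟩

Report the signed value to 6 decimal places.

triangle: 0!×5!×1!/7! = 120/5040
(j±m)!: 5!×0!×0!×1!×5!×1! = 14400
prefactor² = (2J+1)×Δ×N² = 2400
  k=0: +1/(0!×0!×0!×0!×5!×1!) = 1/120
Σ = 1/120  ⇒  CG² = 2400×1/120² = 1/6
CG = +√(1/6) = +0.408248

+0.408248  (= +√(1/6))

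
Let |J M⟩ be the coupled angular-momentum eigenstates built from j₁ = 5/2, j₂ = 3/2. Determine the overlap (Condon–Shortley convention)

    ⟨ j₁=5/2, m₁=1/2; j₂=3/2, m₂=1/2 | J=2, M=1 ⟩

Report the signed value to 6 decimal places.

j₁+j₂−J=2  J+j₁−j₂=3  J−j₁+j₂=1  j₁+j₂+J+1=7
(j₁±m₁, j₂±m₂, J±M) = (3,2,2,1,3,1)
P² = 12/7
sum k=1..2:
  [1] −1/2 = -1/2
  [2] +1/12 = 1/12
S = -5/12
C² = P²·S² = 25/84 ; C = -0.545545

−√(25/84) ≈ -0.545545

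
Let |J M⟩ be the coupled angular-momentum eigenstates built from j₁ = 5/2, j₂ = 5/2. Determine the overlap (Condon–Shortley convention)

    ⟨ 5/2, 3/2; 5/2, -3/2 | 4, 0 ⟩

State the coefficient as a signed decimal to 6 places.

+0.566947  (= +√(9/28))

triangle: 1!·4!·4!/10! = 576/3628800
(j±m)!: 4!·1!·1!·4!·4!·4! = 331776
prefactor² = (2J+1)·Δ·N² = 82944/175
  k=0: +1/(0!·1!·1!·1!·3!·3!) = 1/36
  k=1: −1/(1!·0!·0!·0!·4!·4!) = -1/576
Σ = 5/192  ⇒  CG² = 82944/175·5/192² = 9/28
CG = +√(9/28) = +0.566947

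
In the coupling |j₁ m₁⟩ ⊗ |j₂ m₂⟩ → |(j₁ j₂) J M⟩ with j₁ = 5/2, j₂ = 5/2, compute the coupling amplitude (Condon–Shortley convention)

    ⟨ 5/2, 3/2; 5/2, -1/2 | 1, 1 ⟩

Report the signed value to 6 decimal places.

triangle: 4!×1!×1!/7! = 24/5040
(j±m)!: 4!×1!×2!×3!×2!×0! = 576
prefactor² = (2J+1)×Δ×N² = 288/35
  k=1: −1/(1!×3!×0!×1!×1!×0!) = -1/6
Σ = -1/6  ⇒  CG² = 288/35×(-1/6)² = 8/35
CG = −√(8/35) = -0.478091

-0.478091  (= −√(8/35))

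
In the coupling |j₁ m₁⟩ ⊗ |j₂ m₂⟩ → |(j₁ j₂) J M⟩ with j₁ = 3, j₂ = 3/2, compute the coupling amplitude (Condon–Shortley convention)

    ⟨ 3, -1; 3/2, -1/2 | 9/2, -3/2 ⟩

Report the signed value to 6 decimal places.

√[10·0!6!3!/10! · 2!4!1!2!3!6!] = √(34560/7)
  +(−1)^0/∏(0,0,4,1,2,2)! = 1/96  (running 1/96)
⟨..|..⟩ = √(34560/7)·(1/96) = +0.731925

+√(15/28) = +0.731925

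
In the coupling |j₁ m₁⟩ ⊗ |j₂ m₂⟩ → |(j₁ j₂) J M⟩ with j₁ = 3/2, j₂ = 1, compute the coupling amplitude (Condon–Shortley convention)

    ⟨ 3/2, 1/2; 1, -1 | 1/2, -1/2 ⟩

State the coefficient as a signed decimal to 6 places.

j₁+j₂−J=2  J+j₁−j₂=1  J−j₁+j₂=0  j₁+j₂+J+1=4
(j₁±m₁, j₂±m₂, J±M) = (2,1,0,2,0,1)
P² = 2/3
sum k=0..0:
  [0] +1/2 = 1/2
S = 1/2
C² = P²·S² = 1/6 ; C = +0.408248

+√(1/6) = +0.408248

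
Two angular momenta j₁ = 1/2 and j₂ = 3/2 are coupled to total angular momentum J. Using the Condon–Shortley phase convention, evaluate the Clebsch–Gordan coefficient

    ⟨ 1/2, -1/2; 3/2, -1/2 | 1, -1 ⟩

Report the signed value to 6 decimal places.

-0.500000

√[3·1!0!2!/4! · 0!1!1!2!0!2!] = √(1)
  +(−1)^1/∏(1,0,0,0,0,2)! = -1/2  (running -1/2)
⟨..|..⟩ = √(1)·(-1/2) = -0.500000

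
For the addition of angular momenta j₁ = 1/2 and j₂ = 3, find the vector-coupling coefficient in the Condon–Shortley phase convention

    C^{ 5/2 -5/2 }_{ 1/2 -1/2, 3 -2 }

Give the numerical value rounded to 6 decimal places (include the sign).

−√(1/7) ≈ -0.377964

√[6·1!0!5!/7! · 0!1!1!5!0!5!] = √(14400/7)
  +(−1)^1/∏(1,0,0,0,0,5)! = -1/120  (running -1/120)
⟨..|..⟩ = √(14400/7)·(-1/120) = -0.377964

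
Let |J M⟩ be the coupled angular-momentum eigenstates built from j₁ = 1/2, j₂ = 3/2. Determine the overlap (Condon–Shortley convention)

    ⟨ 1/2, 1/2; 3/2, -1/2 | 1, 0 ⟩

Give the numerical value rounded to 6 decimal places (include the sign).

+0.707107  (= +√(1/2))

triangle: 1!×0!×2!/4! = 2/24
(j±m)!: 1!×0!×1!×2!×1!×1! = 2
prefactor² = (2J+1)×Δ×N² = 1/2
  k=0: +1/(0!×1!×0!×1!×0!×1!) = 1
Σ = 1  ⇒  CG² = 1/2×1² = 1/2
CG = +√(1/2) = +0.707107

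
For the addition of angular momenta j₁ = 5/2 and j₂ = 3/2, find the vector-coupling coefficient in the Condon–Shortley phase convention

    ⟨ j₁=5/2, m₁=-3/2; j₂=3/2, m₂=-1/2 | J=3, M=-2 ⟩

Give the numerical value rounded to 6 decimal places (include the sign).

triangle: 1!·4!·2!/8! = 48/40320
(j±m)!: 1!·4!·1!·2!·1!·5! = 5760
prefactor² = (2J+1)·Δ·N² = 48
  k=0: +1/(0!·1!·4!·1!·0!·1!) = 1/24
  k=1: −1/(1!·0!·3!·0!·1!·2!) = -1/12
Σ = -1/24  ⇒  CG² = 48·(-1/24)² = 1/12
CG = −√(1/12) = -0.288675

−√(1/12) = -0.288675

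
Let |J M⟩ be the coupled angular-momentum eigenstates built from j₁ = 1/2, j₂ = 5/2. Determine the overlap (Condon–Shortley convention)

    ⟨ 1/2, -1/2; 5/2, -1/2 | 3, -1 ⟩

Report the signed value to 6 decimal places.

j₁+j₂−J=0  J+j₁−j₂=1  J−j₁+j₂=5  j₁+j₂+J+1=7
(j₁±m₁, j₂±m₂, J±M) = (0,1,2,3,2,4)
P² = 96
sum k=0..0:
  [0] +1/12 = 1/12
S = 1/12
C² = P²·S² = 2/3 ; C = +0.816497

+0.816497  (= +√(2/3))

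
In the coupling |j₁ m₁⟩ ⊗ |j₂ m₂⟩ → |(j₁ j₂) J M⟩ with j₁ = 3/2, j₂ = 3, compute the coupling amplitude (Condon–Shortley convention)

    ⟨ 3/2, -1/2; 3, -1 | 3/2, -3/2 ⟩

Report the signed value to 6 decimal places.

j₁+j₂−J=3  J+j₁−j₂=0  J−j₁+j₂=3  j₁+j₂+J+1=7
(j₁±m₁, j₂±m₂, J±M) = (1,2,2,4,0,3)
P² = 576/35
sum k=2..2:
  [2] +1/12 = 1/12
S = 1/12
C² = P²·S² = 4/35 ; C = +0.338062

+0.338062  (= +√(4/35))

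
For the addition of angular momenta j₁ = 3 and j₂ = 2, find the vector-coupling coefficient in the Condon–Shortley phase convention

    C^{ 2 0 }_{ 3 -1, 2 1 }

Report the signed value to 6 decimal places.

+√(1/7) ≈ +0.377964

triangle: 3!*3!*1!/8! = 36/40320
(j±m)!: 2!*4!*3!*1!*2!*2! = 1152
prefactor² = (2J+1)*Δ*N² = 36/7
  k=2: +1/(2!*1!*2!*1!*1!*0!) = 1/4
  k=3: −1/(3!*0!*1!*0!*2!*1!) = -1/12
Σ = 1/6  ⇒  CG² = 36/7*1/6² = 1/7
CG = +√(1/7) = +0.377964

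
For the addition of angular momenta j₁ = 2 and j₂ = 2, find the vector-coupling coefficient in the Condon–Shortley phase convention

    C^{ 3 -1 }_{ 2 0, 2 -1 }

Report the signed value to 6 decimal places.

+0.447214  (= +√(1/5))

√[7·1!3!3!/8! · 2!2!1!3!2!4!] = √(36/5)
  +(−1)^0/∏(0,1,2,1,1,2)! = 1/4  (running 1/4)
  +(−1)^1/∏(1,0,1,0,2,3)! = -1/12  (running 1/6)
⟨..|..⟩ = √(36/5)·(1/6) = +0.447214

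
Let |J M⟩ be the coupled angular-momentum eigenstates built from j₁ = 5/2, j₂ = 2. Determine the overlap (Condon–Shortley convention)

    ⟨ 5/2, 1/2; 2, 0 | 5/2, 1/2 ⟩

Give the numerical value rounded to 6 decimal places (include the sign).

−√(8/35) = -0.478091

triangle: 2!×3!×2!/8! = 24/40320
(j±m)!: 3!×2!×2!×2!×3!×2! = 576
prefactor² = (2J+1)×Δ×N² = 72/35
  k=0: +1/(0!×2!×2!×2!×1!×0!) = 1/8
  k=1: −1/(1!×1!×1!×1!×2!×1!) = -1/2
  k=2: +1/(2!×0!×0!×0!×3!×2!) = 1/24
Σ = -1/3  ⇒  CG² = 72/35×(-1/3)² = 8/35
CG = −√(8/35) = -0.478091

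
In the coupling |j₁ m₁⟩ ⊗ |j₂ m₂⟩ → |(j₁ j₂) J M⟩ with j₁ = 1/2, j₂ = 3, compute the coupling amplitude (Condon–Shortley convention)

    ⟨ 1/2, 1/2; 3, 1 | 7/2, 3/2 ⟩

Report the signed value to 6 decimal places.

+√(5/7) ≈ +0.845154

j₁+j₂−J=0  J+j₁−j₂=1  J−j₁+j₂=6  j₁+j₂+J+1=8
(j₁±m₁, j₂±m₂, J±M) = (1,0,4,2,5,2)
P² = 11520/7
sum k=0..0:
  [0] +1/48 = 1/48
S = 1/48
C² = P²·S² = 5/7 ; C = +0.845154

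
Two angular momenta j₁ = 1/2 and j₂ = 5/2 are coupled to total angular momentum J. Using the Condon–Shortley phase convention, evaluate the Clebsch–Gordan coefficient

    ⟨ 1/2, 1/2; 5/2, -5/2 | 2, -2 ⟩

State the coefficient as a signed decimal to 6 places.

+√(5/6) ≈ +0.912871

j₁+j₂−J=1  J+j₁−j₂=0  J−j₁+j₂=4  j₁+j₂+J+1=6
(j₁±m₁, j₂±m₂, J±M) = (1,0,0,5,0,4)
P² = 480
sum k=0..0:
  [0] +1/24 = 1/24
S = 1/24
C² = P²·S² = 5/6 ; C = +0.912871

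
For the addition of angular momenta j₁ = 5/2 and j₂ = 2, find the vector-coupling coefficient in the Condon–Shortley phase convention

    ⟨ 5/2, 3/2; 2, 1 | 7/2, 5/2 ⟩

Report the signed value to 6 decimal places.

triangle: 1!×4!×3!/9! = 144/362880
(j±m)!: 4!×1!×3!×1!×6!×1! = 103680
prefactor² = (2J+1)×Δ×N² = 2304/7
  k=0: +1/(0!×1!×1!×3!×3!×0!) = 1/36
  k=1: −1/(1!×0!×0!×2!×4!×1!) = -1/48
Σ = 1/144  ⇒  CG² = 2304/7×1/144² = 1/63
CG = +√(1/63) = +0.125988

+0.125988  (= +√(1/63))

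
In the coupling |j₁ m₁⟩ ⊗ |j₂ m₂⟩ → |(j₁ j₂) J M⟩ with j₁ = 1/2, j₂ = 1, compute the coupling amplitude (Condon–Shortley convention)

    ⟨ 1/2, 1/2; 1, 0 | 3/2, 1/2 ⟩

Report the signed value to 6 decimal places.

√[4·0!1!2!/4! · 1!0!1!1!2!1!] = √(2/3)
  +(−1)^0/∏(0,0,0,1,1,1)! = 1  (running 1)
⟨..|..⟩ = √(2/3)·(1) = +0.816497

+0.816497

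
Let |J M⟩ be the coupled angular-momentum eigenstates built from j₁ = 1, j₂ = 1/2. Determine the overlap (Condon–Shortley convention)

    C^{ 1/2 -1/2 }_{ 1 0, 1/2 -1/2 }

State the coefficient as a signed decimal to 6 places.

+√(1/3) ≈ +0.577350

j₁+j₂−J=1  J+j₁−j₂=1  J−j₁+j₂=0  j₁+j₂+J+1=3
(j₁±m₁, j₂±m₂, J±M) = (1,1,0,1,0,1)
P² = 1/3
sum k=0..0:
  [0] +1/1 = 1
S = 1
C² = P²·S² = 1/3 ; C = +0.577350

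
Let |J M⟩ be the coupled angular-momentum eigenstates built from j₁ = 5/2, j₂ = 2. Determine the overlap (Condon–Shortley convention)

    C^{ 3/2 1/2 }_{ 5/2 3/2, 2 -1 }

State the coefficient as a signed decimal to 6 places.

−√(2/105) = -0.138013

j₁+j₂−J=3  J+j₁−j₂=2  J−j₁+j₂=1  j₁+j₂+J+1=7
(j₁±m₁, j₂±m₂, J±M) = (4,1,1,3,2,1)
P² = 96/35
sum k=0..1:
  [0] +1/6 = 1/6
  [1] −1/4 = -1/4
S = -1/12
C² = P²·S² = 2/105 ; C = -0.138013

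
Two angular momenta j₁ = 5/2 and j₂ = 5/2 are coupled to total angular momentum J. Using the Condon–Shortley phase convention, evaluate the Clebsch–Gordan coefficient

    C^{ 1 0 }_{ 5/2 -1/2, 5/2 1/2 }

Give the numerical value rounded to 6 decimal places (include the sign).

j₁+j₂−J=4  J+j₁−j₂=1  J−j₁+j₂=1  j₁+j₂+J+1=7
(j₁±m₁, j₂±m₂, J±M) = (2,3,3,2,1,1)
P² = 72/35
sum k=2..3:
  [2] +1/4 = 1/4
  [3] −1/6 = -1/6
S = 1/12
C² = P²·S² = 1/70 ; C = +0.119523

+√(1/70) ≈ +0.119523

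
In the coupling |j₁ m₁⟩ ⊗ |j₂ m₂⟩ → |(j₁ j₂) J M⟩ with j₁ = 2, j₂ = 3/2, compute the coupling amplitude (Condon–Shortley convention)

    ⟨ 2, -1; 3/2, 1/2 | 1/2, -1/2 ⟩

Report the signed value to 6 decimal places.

j₁+j₂−J=3  J+j₁−j₂=1  J−j₁+j₂=0  j₁+j₂+J+1=5
(j₁±m₁, j₂±m₂, J±M) = (1,3,2,1,0,1)
P² = 6/5
sum k=2..2:
  [2] +1/2 = 1/2
S = 1/2
C² = P²·S² = 3/10 ; C = +0.547723

+0.547723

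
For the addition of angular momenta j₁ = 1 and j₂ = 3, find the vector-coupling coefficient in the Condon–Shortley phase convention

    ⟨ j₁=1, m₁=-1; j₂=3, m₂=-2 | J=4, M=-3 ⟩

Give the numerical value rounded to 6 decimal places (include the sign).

j₁+j₂−J=0  J+j₁−j₂=2  J−j₁+j₂=6  j₁+j₂+J+1=9
(j₁±m₁, j₂±m₂, J±M) = (0,2,1,5,1,7)
P² = 43200
sum k=0..0:
  [0] +1/240 = 1/240
S = 1/240
C² = P²·S² = 3/4 ; C = +0.866025

+√(3/4) ≈ +0.866025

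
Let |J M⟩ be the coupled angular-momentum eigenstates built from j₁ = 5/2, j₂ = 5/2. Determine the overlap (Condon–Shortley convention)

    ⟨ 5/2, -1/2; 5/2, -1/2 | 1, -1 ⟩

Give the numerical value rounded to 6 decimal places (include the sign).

+0.507093  (= +√(9/35))

j₁+j₂−J=4  J+j₁−j₂=1  J−j₁+j₂=1  j₁+j₂+J+1=7
(j₁±m₁, j₂±m₂, J±M) = (2,3,2,3,0,2)
P² = 144/35
sum k=2..2:
  [2] +1/4 = 1/4
S = 1/4
C² = P²·S² = 9/35 ; C = +0.507093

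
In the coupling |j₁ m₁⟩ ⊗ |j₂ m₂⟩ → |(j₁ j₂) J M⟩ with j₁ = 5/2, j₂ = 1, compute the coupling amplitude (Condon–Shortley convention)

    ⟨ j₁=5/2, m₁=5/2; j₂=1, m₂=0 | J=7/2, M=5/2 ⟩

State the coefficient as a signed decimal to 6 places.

j₁+j₂−J=0  J+j₁−j₂=5  J−j₁+j₂=2  j₁+j₂+J+1=8
(j₁±m₁, j₂±m₂, J±M) = (5,0,1,1,6,1)
P² = 28800/7
sum k=0..0:
  [0] +1/120 = 1/120
S = 1/120
C² = P²·S² = 2/7 ; C = +0.534522

+0.534522  (= +√(2/7))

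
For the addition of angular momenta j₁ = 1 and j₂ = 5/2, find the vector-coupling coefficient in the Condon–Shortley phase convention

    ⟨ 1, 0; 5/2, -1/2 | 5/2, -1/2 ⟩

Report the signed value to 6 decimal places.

j₁+j₂−J=1  J+j₁−j₂=1  J−j₁+j₂=4  j₁+j₂+J+1=7
(j₁±m₁, j₂±m₂, J±M) = (1,1,2,3,2,3)
P² = 144/35
sum k=0..1:
  [0] +1/4 = 1/4
  [1] −1/6 = -1/6
S = 1/12
C² = P²·S² = 1/35 ; C = +0.169031

+√(1/35) ≈ +0.169031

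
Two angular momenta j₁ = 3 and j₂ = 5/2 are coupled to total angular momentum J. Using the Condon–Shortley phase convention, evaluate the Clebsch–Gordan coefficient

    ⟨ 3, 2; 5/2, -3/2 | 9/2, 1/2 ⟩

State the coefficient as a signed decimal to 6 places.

+√(361/1386) = +0.510355

triangle: 1!×5!×4!/11! = 2880/39916800
(j±m)!: 5!×1!×1!×4!×5!×4! = 8294400
prefactor² = (2J+1)×Δ×N² = 460800/77
  k=0: +1/(0!×1!×1!×1!×4!×3!) = 1/144
  k=1: −1/(1!×0!×0!×0!×5!×4!) = -1/2880
Σ = 19/2880  ⇒  CG² = 460800/77×19/2880² = 361/1386
CG = +√(361/1386) = +0.510355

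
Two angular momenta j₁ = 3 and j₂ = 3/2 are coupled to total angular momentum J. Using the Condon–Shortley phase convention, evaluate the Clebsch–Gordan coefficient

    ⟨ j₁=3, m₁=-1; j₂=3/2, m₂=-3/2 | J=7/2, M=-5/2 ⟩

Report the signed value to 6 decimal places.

√[8·1!5!2!/9! · 2!4!0!3!1!6!] = √(7680/7)
  +(−1)^0/∏(0,1,4,0,1,2)! = 1/48  (running 1/48)
⟨..|..⟩ = √(7680/7)·(1/48) = +0.690066

+√(10/21) = +0.690066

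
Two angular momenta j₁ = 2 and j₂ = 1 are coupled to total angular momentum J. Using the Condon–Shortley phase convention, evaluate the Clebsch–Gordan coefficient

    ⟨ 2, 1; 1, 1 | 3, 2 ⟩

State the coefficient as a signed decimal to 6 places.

j₁+j₂−J=0  J+j₁−j₂=4  J−j₁+j₂=2  j₁+j₂+J+1=7
(j₁±m₁, j₂±m₂, J±M) = (3,1,2,0,5,1)
P² = 96
sum k=0..0:
  [0] +1/12 = 1/12
S = 1/12
C² = P²·S² = 2/3 ; C = +0.816497

+√(2/3) = +0.816497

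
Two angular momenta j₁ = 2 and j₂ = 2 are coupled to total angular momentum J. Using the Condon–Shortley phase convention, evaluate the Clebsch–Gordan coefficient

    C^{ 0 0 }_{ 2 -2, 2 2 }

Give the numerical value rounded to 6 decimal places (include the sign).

triangle: 4!×0!×0!/5! = 24/120
(j±m)!: 0!×4!×4!×0!×0!×0! = 576
prefactor² = (2J+1)×Δ×N² = 576/5
  k=4: +1/(4!×0!×0!×0!×0!×0!) = 1/24
Σ = 1/24  ⇒  CG² = 576/5×1/24² = 1/5
CG = +√(1/5) = +0.447214

+√(1/5) ≈ +0.447214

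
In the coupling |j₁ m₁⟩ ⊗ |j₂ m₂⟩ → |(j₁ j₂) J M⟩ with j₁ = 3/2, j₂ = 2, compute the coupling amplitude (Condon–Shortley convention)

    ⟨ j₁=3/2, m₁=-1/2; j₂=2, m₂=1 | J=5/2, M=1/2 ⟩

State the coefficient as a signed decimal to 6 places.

-0.597614  (= −√(5/14))

j₁+j₂−J=1  J+j₁−j₂=2  J−j₁+j₂=3  j₁+j₂+J+1=7
(j₁±m₁, j₂±m₂, J±M) = (1,2,3,1,3,2)
P² = 72/35
sum k=0..1:
  [0] +1/12 = 1/12
  [1] −1/2 = -1/2
S = -5/12
C² = P²·S² = 5/14 ; C = -0.597614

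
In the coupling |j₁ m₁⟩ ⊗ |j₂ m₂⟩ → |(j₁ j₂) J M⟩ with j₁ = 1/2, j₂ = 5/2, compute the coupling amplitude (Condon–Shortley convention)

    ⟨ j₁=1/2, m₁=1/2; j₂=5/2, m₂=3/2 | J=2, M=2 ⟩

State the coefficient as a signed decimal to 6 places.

+√(1/6) ≈ +0.408248

√[5·1!0!4!/6! · 1!0!4!1!4!0!] = √(96)
  +(−1)^0/∏(0,1,0,4,0,0)! = 1/24  (running 1/24)
⟨..|..⟩ = √(96)·(1/24) = +0.408248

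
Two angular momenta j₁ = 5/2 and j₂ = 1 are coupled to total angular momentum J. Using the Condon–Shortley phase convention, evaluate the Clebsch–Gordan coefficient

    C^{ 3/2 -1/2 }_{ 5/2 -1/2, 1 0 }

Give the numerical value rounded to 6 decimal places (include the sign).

−√(2/5) = -0.632456

j₁+j₂−J=2  J+j₁−j₂=3  J−j₁+j₂=0  j₁+j₂+J+1=6
(j₁±m₁, j₂±m₂, J±M) = (2,3,1,1,1,2)
P² = 8/5
sum k=1..1:
  [1] −1/2 = -1/2
S = -1/2
C² = P²·S² = 2/5 ; C = -0.632456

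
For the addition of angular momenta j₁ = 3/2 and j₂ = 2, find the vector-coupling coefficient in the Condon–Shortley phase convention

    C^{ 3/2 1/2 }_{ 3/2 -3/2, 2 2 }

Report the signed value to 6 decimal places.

triangle: 2!*1!*2!/6! = 4/720
(j±m)!: 0!*3!*4!*0!*2!*1! = 288
prefactor² = (2J+1)*Δ*N² = 32/5
  k=2: +1/(2!*0!*1!*2!*0!*0!) = 1/4
Σ = 1/4  ⇒  CG² = 32/5*1/4² = 2/5
CG = +√(2/5) = +0.632456

+0.632456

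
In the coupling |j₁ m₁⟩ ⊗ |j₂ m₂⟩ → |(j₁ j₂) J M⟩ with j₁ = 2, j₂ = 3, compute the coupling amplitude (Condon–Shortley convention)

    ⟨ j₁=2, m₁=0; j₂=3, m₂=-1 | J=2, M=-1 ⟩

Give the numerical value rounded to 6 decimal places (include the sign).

-0.377964  (= −√(1/7))

√[5·3!1!3!/8! · 2!2!2!4!1!3!] = √(36/7)
  +(−1)^1/∏(1,2,1,1,0,2)! = -1/4  (running -1/4)
  +(−1)^2/∏(2,1,0,0,1,3)! = 1/12  (running -1/6)
⟨..|..⟩ = √(36/7)·(-1/6) = -0.377964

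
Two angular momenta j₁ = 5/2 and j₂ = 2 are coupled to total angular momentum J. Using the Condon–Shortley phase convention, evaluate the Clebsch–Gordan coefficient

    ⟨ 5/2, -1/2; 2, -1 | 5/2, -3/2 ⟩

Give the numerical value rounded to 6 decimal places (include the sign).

j₁+j₂−J=2  J+j₁−j₂=3  J−j₁+j₂=2  j₁+j₂+J+1=8
(j₁±m₁, j₂±m₂, J±M) = (2,3,1,3,1,4)
P² = 216/35
sum k=0..1:
  [0] +1/12 = 1/12
  [1] −1/4 = -1/4
S = -1/6
C² = P²·S² = 6/35 ; C = -0.414039

−√(6/35) ≈ -0.414039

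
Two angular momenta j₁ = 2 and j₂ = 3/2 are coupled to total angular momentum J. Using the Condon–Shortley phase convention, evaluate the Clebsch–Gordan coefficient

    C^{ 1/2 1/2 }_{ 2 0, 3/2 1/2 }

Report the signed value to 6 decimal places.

triangle: 3!·1!·0!/5! = 6/120
(j±m)!: 2!·2!·2!·1!·1!·0! = 8
prefactor² = (2J+1)·Δ·N² = 4/5
  k=2: +1/(2!·1!·0!·0!·1!·0!) = 1/2
Σ = 1/2  ⇒  CG² = 4/5·1/2² = 1/5
CG = +√(1/5) = +0.447214

+√(1/5) ≈ +0.447214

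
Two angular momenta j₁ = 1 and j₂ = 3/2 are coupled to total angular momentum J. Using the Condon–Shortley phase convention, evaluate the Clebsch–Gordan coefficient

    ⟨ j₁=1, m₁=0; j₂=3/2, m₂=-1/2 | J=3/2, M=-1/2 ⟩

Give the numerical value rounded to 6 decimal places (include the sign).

+0.258199

j₁+j₂−J=1  J+j₁−j₂=1  J−j₁+j₂=2  j₁+j₂+J+1=5
(j₁±m₁, j₂±m₂, J±M) = (1,1,1,2,1,2)
P² = 4/15
sum k=0..1:
  [0] +1/1 = 1
  [1] −1/2 = -1/2
S = 1/2
C² = P²·S² = 1/15 ; C = +0.258199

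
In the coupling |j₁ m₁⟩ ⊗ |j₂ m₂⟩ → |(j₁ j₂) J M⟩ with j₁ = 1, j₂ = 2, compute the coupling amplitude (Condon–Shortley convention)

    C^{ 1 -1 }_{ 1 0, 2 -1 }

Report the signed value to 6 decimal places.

triangle: 2!*0!*2!/5! = 4/120
(j±m)!: 1!*1!*1!*3!*0!*2! = 12
prefactor² = (2J+1)*Δ*N² = 6/5
  k=1: −1/(1!*1!*0!*0!*0!*2!) = -1/2
Σ = -1/2  ⇒  CG² = 6/5*(-1/2)² = 3/10
CG = −√(3/10) = -0.547723

−√(3/10) ≈ -0.547723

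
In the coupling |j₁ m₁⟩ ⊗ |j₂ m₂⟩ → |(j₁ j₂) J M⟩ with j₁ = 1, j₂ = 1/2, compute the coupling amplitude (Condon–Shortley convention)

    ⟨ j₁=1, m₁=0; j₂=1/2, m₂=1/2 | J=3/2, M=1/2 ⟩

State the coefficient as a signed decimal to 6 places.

j₁+j₂−J=0  J+j₁−j₂=2  J−j₁+j₂=1  j₁+j₂+J+1=4
(j₁±m₁, j₂±m₂, J±M) = (1,1,1,0,2,1)
P² = 2/3
sum k=0..0:
  [0] +1/1 = 1
S = 1
C² = P²·S² = 2/3 ; C = +0.816497

+√(2/3) = +0.816497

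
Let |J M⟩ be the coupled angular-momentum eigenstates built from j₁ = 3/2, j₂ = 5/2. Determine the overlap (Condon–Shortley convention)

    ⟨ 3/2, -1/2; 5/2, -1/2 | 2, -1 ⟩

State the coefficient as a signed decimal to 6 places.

-0.545545  (= −√(25/84))

j₁+j₂−J=2  J+j₁−j₂=1  J−j₁+j₂=3  j₁+j₂+J+1=7
(j₁±m₁, j₂±m₂, J±M) = (1,2,2,3,1,3)
P² = 12/7
sum k=1..2:
  [1] −1/2 = -1/2
  [2] +1/12 = 1/12
S = -5/12
C² = P²·S² = 25/84 ; C = -0.545545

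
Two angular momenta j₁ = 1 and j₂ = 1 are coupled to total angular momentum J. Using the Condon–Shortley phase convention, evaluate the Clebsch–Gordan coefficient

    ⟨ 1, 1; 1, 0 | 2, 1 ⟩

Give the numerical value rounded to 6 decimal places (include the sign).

√[5·0!2!2!/5! · 2!0!1!1!3!1!] = √(2)
  +(−1)^0/∏(0,0,0,1,2,1)! = 1/2  (running 1/2)
⟨..|..⟩ = √(2)·(1/2) = +0.707107

+0.707107  (= +√(1/2))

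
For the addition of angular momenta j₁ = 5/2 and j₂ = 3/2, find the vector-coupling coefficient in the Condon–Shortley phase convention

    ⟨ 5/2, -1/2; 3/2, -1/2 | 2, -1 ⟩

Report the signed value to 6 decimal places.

√[5·2!3!1!/7! · 2!3!1!2!1!3!] = √(12/7)
  +(−1)^0/∏(0,2,3,1,0,0)! = 1/12  (running 1/12)
  +(−1)^1/∏(1,1,2,0,1,1)! = -1/2  (running -5/12)
⟨..|..⟩ = √(12/7)·(-5/12) = -0.545545

-0.545545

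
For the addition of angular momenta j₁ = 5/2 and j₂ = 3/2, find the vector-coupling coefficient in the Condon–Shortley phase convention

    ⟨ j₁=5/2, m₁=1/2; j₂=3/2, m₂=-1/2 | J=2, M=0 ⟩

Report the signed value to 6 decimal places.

j₁+j₂−J=2  J+j₁−j₂=3  J−j₁+j₂=1  j₁+j₂+J+1=7
(j₁±m₁, j₂±m₂, J±M) = (3,2,1,2,2,2)
P² = 8/7
sum k=0..1:
  [0] +1/4 = 1/4
  [1] −1/2 = -1/2
S = -1/4
C² = P²·S² = 1/14 ; C = -0.267261

−√(1/14) ≈ -0.267261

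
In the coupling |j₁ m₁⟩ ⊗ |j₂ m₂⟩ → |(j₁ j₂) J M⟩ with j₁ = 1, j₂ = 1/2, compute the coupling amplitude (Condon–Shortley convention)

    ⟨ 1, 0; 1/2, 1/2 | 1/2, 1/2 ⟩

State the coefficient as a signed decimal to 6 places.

−√(1/3) = -0.577350

triangle: 1!*1!*0!/3! = 1/6
(j±m)!: 1!*1!*1!*0!*1!*0! = 1
prefactor² = (2J+1)*Δ*N² = 1/3
  k=1: −1/(1!*0!*0!*0!*1!*0!) = -1
Σ = -1  ⇒  CG² = 1/3*(-1)² = 1/3
CG = −√(1/3) = -0.577350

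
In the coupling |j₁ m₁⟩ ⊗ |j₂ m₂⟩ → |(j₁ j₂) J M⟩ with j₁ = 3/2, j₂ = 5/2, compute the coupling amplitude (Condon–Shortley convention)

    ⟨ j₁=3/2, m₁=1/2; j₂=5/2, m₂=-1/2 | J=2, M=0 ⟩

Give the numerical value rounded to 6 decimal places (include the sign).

j₁+j₂−J=2  J+j₁−j₂=1  J−j₁+j₂=3  j₁+j₂+J+1=7
(j₁±m₁, j₂±m₂, J±M) = (2,1,2,3,2,2)
P² = 8/7
sum k=0..1:
  [0] +1/4 = 1/4
  [1] −1/2 = -1/2
S = -1/4
C² = P²·S² = 1/14 ; C = -0.267261

−√(1/14) ≈ -0.267261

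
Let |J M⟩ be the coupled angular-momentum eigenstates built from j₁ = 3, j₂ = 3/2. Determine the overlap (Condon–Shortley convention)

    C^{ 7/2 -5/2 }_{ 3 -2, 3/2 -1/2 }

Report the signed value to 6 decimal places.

√[8·1!5!2!/9! · 1!5!1!2!1!6!] = √(6400/7)
  +(−1)^0/∏(0,1,5,1,0,1)! = 1/120  (running 1/120)
  +(−1)^1/∏(1,0,4,0,1,2)! = -1/48  (running -1/80)
⟨..|..⟩ = √(6400/7)·(-1/80) = -0.377964

−√(1/7) ≈ -0.377964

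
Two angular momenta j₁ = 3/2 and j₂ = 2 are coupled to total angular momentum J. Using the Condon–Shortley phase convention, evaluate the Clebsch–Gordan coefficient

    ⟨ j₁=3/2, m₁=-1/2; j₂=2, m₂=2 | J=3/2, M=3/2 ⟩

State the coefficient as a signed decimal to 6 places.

triangle: 2!×1!×2!/6! = 4/720
(j±m)!: 1!×2!×4!×0!×3!×0! = 288
prefactor² = (2J+1)×Δ×N² = 32/5
  k=2: +1/(2!×0!×0!×2!×1!×0!) = 1/4
Σ = 1/4  ⇒  CG² = 32/5×1/4² = 2/5
CG = +√(2/5) = +0.632456

+0.632456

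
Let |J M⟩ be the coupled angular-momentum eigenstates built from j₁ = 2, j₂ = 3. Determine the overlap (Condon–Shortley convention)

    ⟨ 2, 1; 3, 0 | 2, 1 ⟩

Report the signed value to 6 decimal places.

j₁+j₂−J=3  J+j₁−j₂=1  J−j₁+j₂=3  j₁+j₂+J+1=8
(j₁±m₁, j₂±m₂, J±M) = (3,1,3,3,3,1)
P² = 81/14
sum k=0..1:
  [0] +1/36 = 1/36
  [1] −1/4 = -1/4
S = -2/9
C² = P²·S² = 2/7 ; C = -0.534522

−√(2/7) = -0.534522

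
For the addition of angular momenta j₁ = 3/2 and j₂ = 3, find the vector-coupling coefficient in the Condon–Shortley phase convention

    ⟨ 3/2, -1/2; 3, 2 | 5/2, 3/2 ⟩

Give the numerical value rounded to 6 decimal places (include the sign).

√[6·2!1!4!/8! · 1!2!5!1!4!1!] = √(288/7)
  +(−1)^1/∏(1,1,1,4,0,0)! = -1/24  (running -1/24)
  +(−1)^2/∏(2,0,0,3,1,1)! = 1/12  (running 1/24)
⟨..|..⟩ = √(288/7)·(1/24) = +0.267261

+0.267261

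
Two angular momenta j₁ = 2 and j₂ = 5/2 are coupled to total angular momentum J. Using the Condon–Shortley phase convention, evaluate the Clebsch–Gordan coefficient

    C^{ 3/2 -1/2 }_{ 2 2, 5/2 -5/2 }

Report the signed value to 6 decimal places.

√[4·3!1!2!/7! · 4!0!0!5!1!2!] = √(384/7)
  +(−1)^0/∏(0,3,0,0,1,2)! = 1/12  (running 1/12)
⟨..|..⟩ = √(384/7)·(1/12) = +0.617213

+0.617213  (= +√(8/21))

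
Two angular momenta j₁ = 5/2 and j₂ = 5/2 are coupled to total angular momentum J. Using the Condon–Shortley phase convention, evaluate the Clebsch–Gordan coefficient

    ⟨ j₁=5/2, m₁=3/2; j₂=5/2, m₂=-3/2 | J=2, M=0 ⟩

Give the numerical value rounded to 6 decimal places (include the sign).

j₁+j₂−J=3  J+j₁−j₂=2  J−j₁+j₂=2  j₁+j₂+J+1=8
(j₁±m₁, j₂±m₂, J±M) = (4,1,1,4,2,2)
P² = 48/7
sum k=0..1:
  [0] +1/6 = 1/6
  [1] −1/8 = -1/8
S = 1/24
C² = P²·S² = 1/84 ; C = +0.109109

+0.109109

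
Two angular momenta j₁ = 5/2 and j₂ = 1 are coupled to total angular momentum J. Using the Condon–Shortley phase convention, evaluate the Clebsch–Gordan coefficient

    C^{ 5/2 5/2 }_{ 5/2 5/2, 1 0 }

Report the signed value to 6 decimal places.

j₁+j₂−J=1  J+j₁−j₂=4  J−j₁+j₂=1  j₁+j₂+J+1=7
(j₁±m₁, j₂±m₂, J±M) = (5,0,1,1,5,0)
P² = 2880/7
sum k=0..0:
  [0] +1/24 = 1/24
S = 1/24
C² = P²·S² = 5/7 ; C = +0.845154

+0.845154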